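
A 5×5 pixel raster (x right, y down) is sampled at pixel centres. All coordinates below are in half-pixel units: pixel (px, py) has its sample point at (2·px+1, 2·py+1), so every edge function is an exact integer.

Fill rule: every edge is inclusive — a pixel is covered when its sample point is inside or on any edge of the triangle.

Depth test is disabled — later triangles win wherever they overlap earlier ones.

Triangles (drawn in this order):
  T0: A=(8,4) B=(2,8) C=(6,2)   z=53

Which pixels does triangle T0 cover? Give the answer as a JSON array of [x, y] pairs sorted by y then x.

T0:
  2·area = 20
  edge (8, 4)→(2, 8): d=(-6,4) inclusive
  edge (2, 8)→(6, 2): d=(4,-6) inclusive
  edge (6, 2)→(8, 4): d=(2,2) inclusive
    (2,0)@(5, 1): e=[30,-10,0] → ·  [on edge]
    (3,1)@(7, 3): e=[10,10,0] → █  [on edge]
    (4,1)@(9, 3): e=[2,22,-4] → ·
    (2,2)@(5, 5): e=[6,6,8] → █
    (3,2)@(7, 5): e=[-2,18,4] → ·
    (4,2)@(9, 5): e=[-10,30,0] → ·  [on edge]
    (1,3)@(3, 7): e=[2,2,16] → █
    (2,3)@(5, 7): e=[-6,14,12] → ·
    (1,4)@(3, 9): e=[-10,10,20] → ·
  covered (3 px):
    · · · · ·
    · · · █ ·
    · · █ · ·
    · █ · · ·
    · · · · ·

Result: [[3,1],[2,2],[1,3]]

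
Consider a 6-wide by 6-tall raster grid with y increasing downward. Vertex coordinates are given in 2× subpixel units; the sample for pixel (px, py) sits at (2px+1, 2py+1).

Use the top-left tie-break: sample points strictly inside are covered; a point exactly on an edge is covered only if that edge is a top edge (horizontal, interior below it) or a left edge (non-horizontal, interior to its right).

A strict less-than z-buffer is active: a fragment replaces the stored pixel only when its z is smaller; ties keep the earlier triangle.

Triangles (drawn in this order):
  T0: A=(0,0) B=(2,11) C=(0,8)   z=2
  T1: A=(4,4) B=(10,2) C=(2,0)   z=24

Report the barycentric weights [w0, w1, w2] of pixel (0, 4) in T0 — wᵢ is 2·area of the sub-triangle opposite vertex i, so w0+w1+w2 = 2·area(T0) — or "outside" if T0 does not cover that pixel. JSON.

T0:
  2·area = 16
  edge (0, 0)→(2, 11): d=(2,11) right/bottom  bias=-1
  edge (2, 11)→(0, 8): d=(-2,-3) top-left  bias=+0
  edge (0, 8)→(0, 0): d=(0,-8) top-left  bias=+0
    (0,3)@(1, 7): e=[3,5,8] → #
    (1,3)@(3, 7): e=[-19,11,24] → ·
    (0,4)@(1, 9): e=[7,1,8] → #
    (1,4)@(3, 9): e=[-15,7,24] → ·
    (0,5)@(1, 11): e=[11,-3,8] → ·
  covered (2 px):
    · · · · · ·
    · · · · · ·
    · · · · · ·
    # · · · · ·
    # · · · · ·
    · · · · · ·
T1:
  2·area = 28  (B↔C swapped to make it positive)
  edge (4, 4)→(2, 0): d=(-2,-4) top-left  bias=+0
  edge (2, 0)→(10, 2): d=(8,2) right/bottom  bias=-1
  edge (10, 2)→(4, 4): d=(-6,2) right/bottom  bias=-1
    (1,0)@(3, 1): e=[2,6,20] → #
    (2,0)@(5, 1): e=[10,2,16] → #
    (3,0)@(7, 1): e=[18,-2,12] → ·
    (1,1)@(3, 3): e=[-2,22,8] → ·
    (2,1)@(5, 3): e=[6,18,4] → #
    (3,1)@(7, 3): e=[14,14,0] → ·  [on edge]
    (0,2)@(1, 5): e=[-14,42,0] → ·  [on edge]
    (2,2)@(5, 5): e=[2,34,-8] → ·
  covered (3 px):
    · # # · · ·
    · · # · · ·
    · · · · · ·
    · · · · · ·
    · · · · · ·
    · · · · · ·

Result: [1,8,7]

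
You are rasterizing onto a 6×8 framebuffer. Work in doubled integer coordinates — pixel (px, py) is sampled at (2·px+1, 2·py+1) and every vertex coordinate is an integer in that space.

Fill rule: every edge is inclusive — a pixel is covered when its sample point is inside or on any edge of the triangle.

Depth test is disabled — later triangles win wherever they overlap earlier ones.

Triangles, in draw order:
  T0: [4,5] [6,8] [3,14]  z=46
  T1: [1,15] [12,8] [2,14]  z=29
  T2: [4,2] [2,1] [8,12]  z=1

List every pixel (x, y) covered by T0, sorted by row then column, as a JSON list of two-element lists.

T0:
  2·area = 21
  edge (4, 5)→(6, 8): d=(2,3) inclusive
  edge (6, 8)→(3, 14): d=(-3,6) inclusive
  edge (3, 14)→(4, 5): d=(1,-9) inclusive
    (2,3)@(5, 7): e=[1,9,11] → █
    (3,3)@(7, 7): e=[-5,-3,29] → ·
    (2,4)@(5, 9): e=[5,3,13] → █
    (3,4)@(7, 9): e=[-1,-9,31] → ·
    (2,5)@(5, 11): e=[9,-3,15] → ·
  covered (2 px):
    · · · · · ·
    · · · · · ·
    · · · · · ·
    · · █ · · ·
    · · █ · · ·
    · · · · · ·
    · · · · · ·
    · · · · · ·
T1:
  2·area = 4  (B↔C swapped to make it positive)
  edge (1, 15)→(2, 14): d=(1,-1) inclusive
  edge (2, 14)→(12, 8): d=(10,-6) inclusive
  edge (12, 8)→(1, 15): d=(-11,7) inclusive
    (5,2)@(11, 5): e=[0,-36,40] → ·  [on edge]
    (4,3)@(9, 7): e=[0,-28,32] → ·  [on edge]
    (3,4)@(7, 9): e=[0,-20,24] → ·  [on edge]
    (2,5)@(5, 11): e=[0,-12,16] → ·  [on edge]
    (3,5)@(7, 11): e=[2,0,2] → █  [on edge]
    (4,5)@(9, 11): e=[4,12,-12] → ·
    (1,6)@(3, 13): e=[0,-4,8] → ·  [on edge]
    (3,6)@(7, 13): e=[4,20,-20] → ·
    (0,7)@(1, 15): e=[0,4,0] → █  [on edge]
    (1,7)@(3, 15): e=[2,16,-14] → ·
  covered (2 px):
    · · · · · ·
    · · · · · ·
    · · · · · ·
    · · · · · ·
    · · · · · ·
    · · · █ · ·
    · · · · · ·
    █ · · · · ·
T2:
  2·area = 16  (B↔C swapped to make it positive)
  edge (4, 2)→(8, 12): d=(4,10) inclusive
  edge (8, 12)→(2, 1): d=(-6,-11) inclusive
  edge (2, 1)→(4, 2): d=(2,1) inclusive
    (2,2)@(5, 5): e=[2,9,5] → █
    (3,2)@(7, 5): e=[-18,31,3] → ·
    (2,3)@(5, 7): e=[10,-3,9] → ·
  covered (1 px):
    · · · · · ·
    · · · · · ·
    · · █ · · ·
    · · · · · ·
    · · · · · ·
    · · · · · ·
    · · · · · ·
    · · · · · ·

Final: [[2,3],[2,4]]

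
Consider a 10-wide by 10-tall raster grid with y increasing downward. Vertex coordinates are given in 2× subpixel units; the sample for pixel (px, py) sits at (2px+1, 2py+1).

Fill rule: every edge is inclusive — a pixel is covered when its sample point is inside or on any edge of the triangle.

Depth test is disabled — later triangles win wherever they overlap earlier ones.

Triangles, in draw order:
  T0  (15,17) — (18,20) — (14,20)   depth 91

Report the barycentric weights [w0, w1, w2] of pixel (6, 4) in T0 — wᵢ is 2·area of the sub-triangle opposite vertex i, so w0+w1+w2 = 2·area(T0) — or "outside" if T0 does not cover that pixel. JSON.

T0:
  2·area = 12
  edge (15, 17)→(18, 20): d=(3,3) inclusive
  edge (18, 20)→(14, 20): d=(-4,0) inclusive
  edge (14, 20)→(15, 17): d=(1,-3) inclusive
    (0,1)@(1, 3): e=[0,68,-56] → .  [on edge]
    (1,2)@(3, 5): e=[0,60,-48] → .  [on edge]
    (9,2)@(19, 5): e=[-48,60,0] → .  [on edge]
    (2,3)@(5, 7): e=[0,52,-40] → .  [on edge]
    (3,4)@(7, 9): e=[0,44,-32] → .  [on edge]
    (4,5)@(9, 11): e=[0,36,-24] → .  [on edge]
    (8,5)@(17, 11): e=[-24,36,0] → .  [on edge]
    (5,6)@(11, 13): e=[0,28,-16] → .  [on edge]
    (6,7)@(13, 15): e=[0,20,-8] → .  [on edge]
    (7,8)@(15, 17): e=[0,12,0] → X  [on edge]
    (8,8)@(17, 17): e=[-6,12,6] → .
    (7,9)@(15, 19): e=[6,4,2] → X
    (8,9)@(17, 19): e=[0,4,8] → X  [on edge]
  covered (3 px):
    . . . . . . . . . .
    . . . . . . . . . .
    . . . . . . . . . .
    . . . . . . . . . .
    . . . . . . . . . .
    . . . . . . . . . .
    . . . . . . . . . .
    . . . . . . . . . .
    . . . . . . . X . .
    . . . . . . . X X .

Result: "outside"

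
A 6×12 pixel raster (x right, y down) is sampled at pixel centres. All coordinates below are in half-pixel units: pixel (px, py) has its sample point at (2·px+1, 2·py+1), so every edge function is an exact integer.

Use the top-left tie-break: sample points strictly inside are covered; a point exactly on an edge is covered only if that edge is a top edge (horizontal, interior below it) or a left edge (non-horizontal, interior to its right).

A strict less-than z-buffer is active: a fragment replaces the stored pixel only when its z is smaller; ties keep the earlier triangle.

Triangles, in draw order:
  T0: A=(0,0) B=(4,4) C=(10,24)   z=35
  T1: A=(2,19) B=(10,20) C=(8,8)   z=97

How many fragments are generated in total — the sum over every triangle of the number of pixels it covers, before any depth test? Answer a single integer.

T0:
  2·area = 56
  edge (0, 0)→(4, 4): d=(4,4) right/bottom  bias=-1
  edge (4, 4)→(10, 24): d=(6,20) right/bottom  bias=-1
  edge (10, 24)→(0, 0): d=(-10,-24) top-left  bias=+0
    (0,0)@(1, 1): e=[0,42,14] → ·  [on edge]
    (1,1)@(3, 3): e=[0,14,42] → ·  [on edge]
    (1,2)@(3, 5): e=[8,26,22] → #
    (2,2)@(5, 5): e=[0,-14,70] → ·  [on edge]
    (1,3)@(3, 7): e=[16,38,2] → #
    (2,3)@(5, 7): e=[8,-2,50] → ·
    (3,3)@(7, 7): e=[0,-42,98] → ·  [on edge]
    (1,4)@(3, 9): e=[24,50,-18] → ·
    (2,4)@(5, 9): e=[16,10,30] → #
    (3,4)@(7, 9): e=[8,-30,78] → ·
    (4,4)@(9, 9): e=[0,-70,126] → ·  [on edge]
    (2,5)@(5, 11): e=[24,22,10] → #
    (5,5)@(11, 11): e=[0,-98,154] → ·  [on edge]
  covered (6 px):
    · · · · · ·
    · · · · · ·
    · # · · · ·
    · # · · · ·
    · · # · · ·
    · · # · · ·
    · · · · · ·
    · · · # · ·
    · · · · · ·
    · · · · · ·
    · · · · # ·
    · · · · · ·
T1:
  2·area = 94  (B↔C swapped to make it positive)
  edge (2, 19)→(8, 8): d=(6,-11) top-left  bias=+0
  edge (8, 8)→(10, 20): d=(2,12) right/bottom  bias=-1
  edge (10, 20)→(2, 19): d=(-8,-1) top-left  bias=+0
    (3,5)@(7, 11): e=[7,18,69] → #
    (4,5)@(9, 11): e=[29,-6,71] → ·
    (3,6)@(7, 13): e=[19,22,53] → #
    (4,6)@(9, 13): e=[41,-2,55] → ·
    (2,7)@(5, 15): e=[9,50,35] → #
    (4,7)@(9, 15): e=[53,2,39] → #
    (5,7)@(11, 15): e=[75,-22,41] → ·
    (2,8)@(5, 17): e=[21,54,19] → #
    (5,8)@(11, 17): e=[87,-18,25] → ·
    (1,9)@(3, 19): e=[11,82,1] → #
    (5,9)@(11, 19): e=[99,-14,9] → ·
    (1,10)@(3, 21): e=[23,86,-15] → ·
  covered (12 px):
    · · · · · ·
    · · · · · ·
    · · · · · ·
    · · · · · ·
    · · · · · ·
    · · · # · ·
    · · · # · ·
    · · # # # ·
    · · # # # ·
    · # # # # ·
    · · · · · ·
    · · · · · ·

Result: 18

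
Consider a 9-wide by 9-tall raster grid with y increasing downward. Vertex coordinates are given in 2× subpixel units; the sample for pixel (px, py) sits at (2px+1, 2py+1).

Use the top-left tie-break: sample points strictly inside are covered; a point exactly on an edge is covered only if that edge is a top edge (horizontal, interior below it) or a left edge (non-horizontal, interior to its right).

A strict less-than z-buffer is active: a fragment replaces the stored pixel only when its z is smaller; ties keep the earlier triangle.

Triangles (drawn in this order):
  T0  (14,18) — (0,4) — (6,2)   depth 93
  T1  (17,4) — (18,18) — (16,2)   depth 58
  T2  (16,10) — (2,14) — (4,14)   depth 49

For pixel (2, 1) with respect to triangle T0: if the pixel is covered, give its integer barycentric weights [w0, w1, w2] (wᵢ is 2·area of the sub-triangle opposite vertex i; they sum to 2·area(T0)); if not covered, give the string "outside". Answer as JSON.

T0:
  2·area = 112
  edge (14, 18)→(0, 4): d=(-14,-14) top-left  bias=+0
  edge (0, 4)→(6, 2): d=(6,-2) top-left  bias=+0
  edge (6, 2)→(14, 18): d=(8,16) right/bottom  bias=-1
    (4,0)@(9, 1): e=[168,0,-56] → ·  [on edge]
    (1,1)@(3, 3): e=[56,0,56] → #  [on edge]
    (2,1)@(5, 3): e=[84,4,24] → #
    (3,1)@(7, 3): e=[112,8,-8] → ·
    (0,2)@(1, 5): e=[0,8,104] → #  [on edge]
    (3,2)@(7, 5): e=[84,20,8] → #
    (4,2)@(9, 5): e=[112,24,-24] → ·
    (0,3)@(1, 7): e=[-28,20,120] → ·
    (1,3)@(3, 7): e=[0,24,88] → #  [on edge]
    (4,3)@(9, 7): e=[84,36,-8] → ·
    (1,4)@(3, 9): e=[-28,36,104] → ·
    (2,4)@(5, 9): e=[0,40,72] → #  [on edge]
    (3,5)@(7, 11): e=[0,56,56] → #  [on edge]
    (4,6)@(9, 13): e=[0,72,40] → #  [on edge]
    (5,7)@(11, 15): e=[0,88,24] → #  [on edge]
    (6,8)@(13, 17): e=[0,104,8] → #  [on edge]
  covered (18 px):
    · · · · · · · · ·
    · # # · · · · · ·
    # # # # · · · · ·
    · # # # · · · · ·
    · · # # # · · · ·
    · · · # # · · · ·
    · · · · # # · · ·
    · · · · · # · · ·
    · · · · · · # · ·
T1:
  2·area = 12
  edge (17, 4)→(18, 18): d=(1,14) right/bottom  bias=-1
  edge (18, 18)→(16, 2): d=(-2,-16) top-left  bias=+0
  edge (16, 2)→(17, 4): d=(1,2) right/bottom  bias=-1
    (8,2)@(17, 5): e=[1,10,1] → #
    (8,3)@(17, 7): e=[3,6,3] → #
    (8,4)@(17, 9): e=[5,2,5] → #
    (8,5)@(17, 11): e=[7,-2,7] → ·
  covered (3 px):
    · · · · · · · · ·
    · · · · · · · · ·
    · · · · · · · · #
    · · · · · · · · #
    · · · · · · · · #
    · · · · · · · · ·
    · · · · · · · · ·
    · · · · · · · · ·
    · · · · · · · · ·
T2:
  2·area = 8  (B↔C swapped to make it positive)
  edge (16, 10)→(4, 14): d=(-12,4) right/bottom  bias=-1
  edge (4, 14)→(2, 14): d=(-2,0) right/bottom  bias=-1
  edge (2, 14)→(16, 10): d=(14,-4) top-left  bias=+0
    (6,5)@(13, 11): e=[0,6,2] → ·  [on edge]
    (3,6)@(7, 13): e=[0,2,6] → ·  [on edge]
    (0,7)@(1, 15): e=[0,-2,10] → ·  [on edge]
  covered (0 px):
    · · · · · · · · ·
    · · · · · · · · ·
    · · · · · · · · ·
    · · · · · · · · ·
    · · · · · · · · ·
    · · · · · · · · ·
    · · · · · · · · ·
    · · · · · · · · ·
    · · · · · · · · ·

Answer: [4,24,84]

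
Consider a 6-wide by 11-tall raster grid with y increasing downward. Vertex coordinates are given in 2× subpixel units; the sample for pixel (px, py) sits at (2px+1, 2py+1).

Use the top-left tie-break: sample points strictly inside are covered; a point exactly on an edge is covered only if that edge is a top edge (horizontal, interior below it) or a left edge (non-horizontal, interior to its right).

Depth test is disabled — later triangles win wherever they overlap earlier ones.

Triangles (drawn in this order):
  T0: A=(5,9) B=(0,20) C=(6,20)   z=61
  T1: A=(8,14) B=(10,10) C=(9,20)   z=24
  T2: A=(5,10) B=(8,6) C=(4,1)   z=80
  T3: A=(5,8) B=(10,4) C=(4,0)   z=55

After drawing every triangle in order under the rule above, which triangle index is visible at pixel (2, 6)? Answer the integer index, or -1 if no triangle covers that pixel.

T0:
  2·area = 66  (B↔C swapped to make it positive)
  edge (5, 9)→(6, 20): d=(1,11) right/bottom  bias=-1
  edge (6, 20)→(0, 20): d=(-6,0) right/bottom  bias=-1
  edge (0, 20)→(5, 9): d=(5,-11) top-left  bias=+0
    (2,4)@(5, 9): e=[0,66,0] → ·  [on edge]
    (2,5)@(5, 11): e=[2,54,10] → █
    (3,5)@(7, 11): e=[-20,54,32] → ·
    (2,6)@(5, 13): e=[4,42,20] → █
    (3,6)@(7, 13): e=[-18,42,42] → ·
    (1,7)@(3, 15): e=[28,30,8] → █
    (3,7)@(7, 15): e=[-16,30,52] → ·
    (1,8)@(3, 17): e=[30,18,18] → █
    (3,8)@(7, 17): e=[-14,18,62] → ·
    (0,9)@(1, 19): e=[54,6,6] → █
    (3,9)@(7, 19): e=[-12,6,72] → ·
    (0,10)@(1, 21): e=[56,-6,16] → ·
  covered (9 px):
    · · · · · ·
    · · · · · ·
    · · · · · ·
    · · · · · ·
    · · · · · ·
    · · █ · · ·
    · · █ · · ·
    · █ █ · · ·
    · █ █ · · ·
    █ █ █ · · ·
    · · · · · ·
T1:
  2·area = 16
  edge (8, 14)→(10, 10): d=(2,-4) top-left  bias=+0
  edge (10, 10)→(9, 20): d=(-1,10) right/bottom  bias=-1
  edge (9, 20)→(8, 14): d=(-1,-6) top-left  bias=+0
    (4,6)@(9, 13): e=[2,7,7] → █
    (5,6)@(11, 13): e=[10,-13,19] → ·
    (4,7)@(9, 15): e=[6,5,5] → █
    (5,7)@(11, 15): e=[14,-15,17] → ·
    (4,8)@(9, 17): e=[10,3,3] → █
    (5,8)@(11, 17): e=[18,-17,15] → ·
    (4,9)@(9, 19): e=[14,1,1] → █
    (5,9)@(11, 19): e=[22,-19,13] → ·
    (4,10)@(9, 21): e=[18,-1,-1] → ·
  covered (4 px):
    · · · · · ·
    · · · · · ·
    · · · · · ·
    · · · · · ·
    · · · · · ·
    · · · · · ·
    · · · · █ ·
    · · · · █ ·
    · · · · █ ·
    · · · · █ ·
    · · · · · ·
T2:
  2·area = 31  (B↔C swapped to make it positive)
  edge (5, 10)→(4, 1): d=(-1,-9) top-left  bias=+0
  edge (4, 1)→(8, 6): d=(4,5) right/bottom  bias=-1
  edge (8, 6)→(5, 10): d=(-3,4) right/bottom  bias=-1
    (2,1)@(5, 3): e=[7,3,21] → █
    (3,1)@(7, 3): e=[25,-7,13] → ·
    (2,2)@(5, 5): e=[5,11,15] → █
    (3,2)@(7, 5): e=[23,1,7] → █
    (4,2)@(9, 5): e=[41,-9,-1] → ·
    (2,3)@(5, 7): e=[3,19,9] → █
    (4,3)@(9, 7): e=[39,-1,-7] → ·
    (2,4)@(5, 9): e=[1,27,3] → █
    (3,4)@(7, 9): e=[19,17,-5] → ·
    (2,5)@(5, 11): e=[-1,35,-3] → ·
  covered (6 px):
    · · · · · ·
    · · █ · · ·
    · · █ █ · ·
    · · █ █ · ·
    · · █ · · ·
    · · · · · ·
    · · · · · ·
    · · · · · ·
    · · · · · ·
    · · · · · ·
    · · · · · ·
T3:
  2·area = 44  (B↔C swapped to make it positive)
  edge (5, 8)→(4, 0): d=(-1,-8) top-left  bias=+0
  edge (4, 0)→(10, 4): d=(6,4) right/bottom  bias=-1
  edge (10, 4)→(5, 8): d=(-5,4) right/bottom  bias=-1
    (2,0)@(5, 1): e=[7,2,35] → █
    (3,0)@(7, 1): e=[23,-6,27] → ·
    (2,1)@(5, 3): e=[5,14,25] → █
    (3,1)@(7, 3): e=[21,6,17] → █
    (4,1)@(9, 3): e=[37,-2,9] → ·
    (2,2)@(5, 5): e=[3,26,15] → █
    (4,2)@(9, 5): e=[35,10,-1] → ·
    (2,3)@(5, 7): e=[1,38,5] → █
    (3,3)@(7, 7): e=[17,30,-3] → ·
    (2,4)@(5, 9): e=[-1,50,-5] → ·
  covered (6 px):
    · · █ · · ·
    · · █ █ · ·
    · · █ █ · ·
    · · █ · · ·
    · · · · · ·
    · · · · · ·
    · · · · · ·
    · · · · · ·
    · · · · · ·
    · · · · · ·
    · · · · · ·

Z-buffer (winner per pixel, '.' = empty):
  . . 3 . . .
  . . 3 3 . .
  . . 3 3 . .
  . . 3 2 . .
  . . 2 . . .
  . . 0 . . .
  . . 0 . 1 .
  . 0 0 . 1 .
  . 0 0 . 1 .
  0 0 0 . 1 .
  . . . . . .

Result: 0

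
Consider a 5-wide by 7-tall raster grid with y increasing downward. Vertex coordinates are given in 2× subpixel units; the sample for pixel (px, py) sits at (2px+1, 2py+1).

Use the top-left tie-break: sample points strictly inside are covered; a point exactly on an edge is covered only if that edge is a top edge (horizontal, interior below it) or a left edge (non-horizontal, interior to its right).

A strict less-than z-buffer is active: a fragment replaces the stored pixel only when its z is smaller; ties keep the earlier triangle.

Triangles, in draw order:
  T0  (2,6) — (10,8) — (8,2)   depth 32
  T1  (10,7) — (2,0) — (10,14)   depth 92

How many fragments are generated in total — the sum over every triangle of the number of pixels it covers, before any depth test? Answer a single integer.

T0:
  2·area = 44  (B↔C swapped to make it positive)
  edge (2, 6)→(8, 2): d=(6,-4) top-left  bias=+0
  edge (8, 2)→(10, 8): d=(2,6) right/bottom  bias=-1
  edge (10, 8)→(2, 6): d=(-8,-2) top-left  bias=+0
    (3,1)@(7, 3): e=[2,8,34] → █
    (4,1)@(9, 3): e=[10,-4,38] → ·
    (2,2)@(5, 5): e=[6,24,14] → █
    (4,2)@(9, 5): e=[22,0,22] → ·  [on edge]
    (2,3)@(5, 7): e=[18,28,-2] → ·
    (3,3)@(7, 7): e=[26,16,2] → █
    (4,3)@(9, 7): e=[34,4,6] → █
    (3,4)@(7, 9): e=[38,20,-14] → ·
    (4,4)@(9, 9): e=[46,8,-10] → ·
  covered (5 px):
    · · · · ·
    · · · █ ·
    · · █ █ ·
    · · · █ █
    · · · · ·
    · · · · ·
    · · · · ·
T1:
  2·area = 56  (B↔C swapped to make it positive)
  edge (10, 7)→(10, 14): d=(0,7) right/bottom  bias=-1
  edge (10, 14)→(2, 0): d=(-8,-14) top-left  bias=+0
  edge (2, 0)→(10, 7): d=(8,7) right/bottom  bias=-1
    (1,0)@(3, 1): e=[49,6,1] → █
    (2,0)@(5, 1): e=[35,34,-13] → ·
    (1,1)@(3, 3): e=[49,-10,17] → ·
    (2,1)@(5, 3): e=[35,18,3] → █
    (3,1)@(7, 3): e=[21,46,-11] → ·
    (2,2)@(5, 5): e=[35,2,19] → █
    (3,2)@(7, 5): e=[21,30,5] → █
    (4,2)@(9, 5): e=[7,58,-9] → ·
    (2,3)@(5, 7): e=[35,-14,35] → ·
    (3,3)@(7, 7): e=[21,14,21] → █
    (4,3)@(9, 7): e=[7,42,7] → █
    (3,4)@(7, 9): e=[21,-2,37] → ·
  covered (8 px):
    · █ · · ·
    · · █ · ·
    · · █ █ ·
    · · · █ █
    · · · · █
    · · · · █
    · · · · ·

Final: 13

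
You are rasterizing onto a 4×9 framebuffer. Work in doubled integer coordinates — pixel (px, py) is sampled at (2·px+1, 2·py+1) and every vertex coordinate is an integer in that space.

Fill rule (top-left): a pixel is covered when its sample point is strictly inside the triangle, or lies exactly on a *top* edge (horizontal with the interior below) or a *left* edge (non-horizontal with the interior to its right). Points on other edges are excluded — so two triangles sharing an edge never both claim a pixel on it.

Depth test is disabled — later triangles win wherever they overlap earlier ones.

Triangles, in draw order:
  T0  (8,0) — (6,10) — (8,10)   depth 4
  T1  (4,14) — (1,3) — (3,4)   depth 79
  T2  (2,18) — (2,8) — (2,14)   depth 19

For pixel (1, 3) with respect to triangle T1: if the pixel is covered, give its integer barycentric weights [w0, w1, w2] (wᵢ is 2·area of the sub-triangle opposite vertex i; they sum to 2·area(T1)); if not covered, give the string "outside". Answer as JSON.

T0:
  2·area = 20  (B↔C swapped to make it positive)
  edge (8, 0)→(8, 10): d=(0,10) right/bottom  bias=-1
  edge (8, 10)→(6, 10): d=(-2,0) right/bottom  bias=-1
  edge (6, 10)→(8, 0): d=(2,-10) top-left  bias=+0
    (3,2)@(7, 5): e=[10,10,0] → X  [on edge]
    (3,3)@(7, 7): e=[10,6,4] → X
    (3,4)@(7, 9): e=[10,2,8] → X
    (3,5)@(7, 11): e=[10,-2,12] → .
    (2,7)@(5, 15): e=[30,-10,0] → .  [on edge]
  covered (3 px):
    . . . .
    . . . .
    . . . X
    . . . X
    . . . X
    . . . .
    . . . .
    . . . .
    . . . .
T1:
  2·area = 19
  edge (4, 14)→(1, 3): d=(-3,-11) top-left  bias=+0
  edge (1, 3)→(3, 4): d=(2,1) right/bottom  bias=-1
  edge (3, 4)→(4, 14): d=(1,10) right/bottom  bias=-1
    (0,1)@(1, 3): e=[0,0,19] → .  [on edge]
    (1,2)@(3, 5): e=[16,2,1] → X
    (2,2)@(5, 5): e=[38,0,-19] → .  [on edge]
    (1,3)@(3, 7): e=[10,6,3] → X
    (2,3)@(5, 7): e=[32,4,-17] → .
    (1,4)@(3, 9): e=[4,10,5] → X
    (2,4)@(5, 9): e=[26,8,-15] → .
    (1,5)@(3, 11): e=[-2,14,7] → .
  covered (3 px):
    . . . .
    . . . .
    . X . .
    . X . .
    . X . .
    . . . .
    . . . .
    . . . .
    . . . .
T2:
  degenerate (2·area = 0) — covers nothing

Final: [6,3,10]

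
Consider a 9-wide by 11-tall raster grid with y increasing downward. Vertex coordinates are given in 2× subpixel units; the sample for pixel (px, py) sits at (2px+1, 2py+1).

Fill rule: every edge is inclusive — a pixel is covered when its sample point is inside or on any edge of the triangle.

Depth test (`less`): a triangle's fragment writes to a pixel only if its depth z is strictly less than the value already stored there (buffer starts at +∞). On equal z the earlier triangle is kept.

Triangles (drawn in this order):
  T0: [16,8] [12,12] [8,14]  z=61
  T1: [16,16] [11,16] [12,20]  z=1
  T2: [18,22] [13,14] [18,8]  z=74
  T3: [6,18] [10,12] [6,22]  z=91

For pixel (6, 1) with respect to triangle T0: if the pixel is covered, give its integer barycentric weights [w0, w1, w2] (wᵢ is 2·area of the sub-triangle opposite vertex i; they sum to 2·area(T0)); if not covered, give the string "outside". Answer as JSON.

T0:
  2·area = 8
  edge (16, 8)→(12, 12): d=(-4,4) inclusive
  edge (12, 12)→(8, 14): d=(-4,2) inclusive
  edge (8, 14)→(16, 8): d=(8,-6) inclusive
    (8,3)@(17, 7): e=[0,10,-2] → .  [on edge]
    (7,4)@(15, 9): e=[0,6,2] → X  [on edge]
    (8,4)@(17, 9): e=[-8,2,14] → .
    (6,5)@(13, 11): e=[0,2,6] → X  [on edge]
    (7,5)@(15, 11): e=[-8,-2,18] → .
    (5,6)@(11, 13): e=[0,-2,10] → .  [on edge]
    (6,6)@(13, 13): e=[-8,-6,22] → .
    (4,7)@(9, 15): e=[0,-6,14] → .  [on edge]
    (3,8)@(7, 17): e=[0,-10,18] → .  [on edge]
    (2,9)@(5, 19): e=[0,-14,22] → .  [on edge]
    (1,10)@(3, 21): e=[0,-18,26] → .  [on edge]
  covered (2 px):
    . . . . . . . . .
    . . . . . . . . .
    . . . . . . . . .
    . . . . . . . . .
    . . . . . . . X .
    . . . . . . X . .
    . . . . . . . . .
    . . . . . . . . .
    . . . . . . . . .
    . . . . . . . . .
    . . . . . . . . .
T1:
  2·area = 20  (B↔C swapped to make it positive)
  edge (16, 16)→(12, 20): d=(-4,4) inclusive
  edge (12, 20)→(11, 16): d=(-1,-4) inclusive
  edge (11, 16)→(16, 16): d=(5,0) inclusive
    (8,7)@(17, 15): e=[0,25,-5] → .  [on edge]
    (6,8)@(13, 17): e=[8,7,5] → X
    (7,8)@(15, 17): e=[0,15,5] → X  [on edge]
    (8,8)@(17, 17): e=[-8,23,5] → .
    (6,9)@(13, 19): e=[0,5,15] → X  [on edge]
    (7,9)@(15, 19): e=[-8,13,15] → .
    (5,10)@(11, 21): e=[0,-5,25] → .  [on edge]
    (6,10)@(13, 21): e=[-8,3,25] → .
  covered (3 px):
    . . . . . . . . .
    . . . . . . . . .
    . . . . . . . . .
    . . . . . . . . .
    . . . . . . . . .
    . . . . . . . . .
    . . . . . . . . .
    . . . . . . . . .
    . . . . . . X X .
    . . . . . . X . .
    . . . . . . . . .
T2:
  2·area = 70
  edge (18, 22)→(13, 14): d=(-5,-8) inclusive
  edge (13, 14)→(18, 8): d=(5,-6) inclusive
  edge (18, 8)→(18, 22): d=(0,14) inclusive
    (8,5)@(17, 11): e=[47,9,14] → X
    (7,6)@(15, 13): e=[21,7,42] → X
    (7,7)@(15, 15): e=[11,17,42] → X
    (7,8)@(15, 17): e=[1,27,42] → X
    (7,9)@(15, 19): e=[-9,37,42] → .
    (8,9)@(17, 19): e=[7,49,14] → X
    (8,10)@(17, 21): e=[-3,59,14] → .
  covered (8 px):
    . . . . . . . . .
    . . . . . . . . .
    . . . . . . . . .
    . . . . . . . . .
    . . . . . . . . .
    . . . . . . . . X
    . . . . . . . X X
    . . . . . . . X X
    . . . . . . . X X
    . . . . . . . . X
    . . . . . . . . .
T3:
  2·area = 16
  edge (6, 18)→(10, 12): d=(4,-6) inclusive
  edge (10, 12)→(6, 22): d=(-4,10) inclusive
  edge (6, 22)→(6, 18): d=(0,-4) inclusive
    (3,8)@(7, 17): e=[2,10,4] → X
    (4,8)@(9, 17): e=[14,-10,12] → .
    (3,9)@(7, 19): e=[10,2,4] → X
    (4,9)@(9, 19): e=[22,-18,12] → .
    (3,10)@(7, 21): e=[18,-6,4] → .
  covered (2 px):
    . . . . . . . . .
    . . . . . . . . .
    . . . . . . . . .
    . . . . . . . . .
    . . . . . . . . .
    . . . . . . . . .
    . . . . . . . . .
    . . . . . . . . .
    . . . X . . . . .
    . . . X . . . . .
    . . . . . . . . .

Answer: "outside"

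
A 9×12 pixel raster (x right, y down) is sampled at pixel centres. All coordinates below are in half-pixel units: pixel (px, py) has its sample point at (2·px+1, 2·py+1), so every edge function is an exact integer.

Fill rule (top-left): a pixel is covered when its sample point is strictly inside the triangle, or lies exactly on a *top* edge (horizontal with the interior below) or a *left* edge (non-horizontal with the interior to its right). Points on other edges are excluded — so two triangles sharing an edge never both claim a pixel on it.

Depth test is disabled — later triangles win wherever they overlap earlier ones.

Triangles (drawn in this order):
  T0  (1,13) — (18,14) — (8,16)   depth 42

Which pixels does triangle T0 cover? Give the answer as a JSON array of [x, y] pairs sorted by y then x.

T0:
  2·area = 44
  edge (1, 13)→(18, 14): d=(17,1) right/bottom  bias=-1
  edge (18, 14)→(8, 16): d=(-10,2) right/bottom  bias=-1
  edge (8, 16)→(1, 13): d=(-7,-3) top-left  bias=+0
    (0,6)@(1, 13): e=[0,44,0] → ·  [on edge]
    (3,7)@(7, 15): e=[28,12,4] → #
    (4,7)@(9, 15): e=[26,8,10] → #
    (5,7)@(11, 15): e=[24,4,16] → #
    (6,7)@(13, 15): e=[22,0,22] → ·  [on edge]
    (1,8)@(3, 17): e=[66,0,-22] → ·  [on edge]
    (3,8)@(7, 17): e=[62,-8,-10] → ·
    (4,8)@(9, 17): e=[60,-12,-4] → ·
    (5,8)@(11, 17): e=[58,-16,2] → ·
    (7,9)@(15, 19): e=[88,-44,0] → ·  [on edge]
  covered (3 px):
    · · · · · · · · ·
    · · · · · · · · ·
    · · · · · · · · ·
    · · · · · · · · ·
    · · · · · · · · ·
    · · · · · · · · ·
    · · · · · · · · ·
    · · · # # # · · ·
    · · · · · · · · ·
    · · · · · · · · ·
    · · · · · · · · ·
    · · · · · · · · ·

Final: [[3,7],[4,7],[5,7]]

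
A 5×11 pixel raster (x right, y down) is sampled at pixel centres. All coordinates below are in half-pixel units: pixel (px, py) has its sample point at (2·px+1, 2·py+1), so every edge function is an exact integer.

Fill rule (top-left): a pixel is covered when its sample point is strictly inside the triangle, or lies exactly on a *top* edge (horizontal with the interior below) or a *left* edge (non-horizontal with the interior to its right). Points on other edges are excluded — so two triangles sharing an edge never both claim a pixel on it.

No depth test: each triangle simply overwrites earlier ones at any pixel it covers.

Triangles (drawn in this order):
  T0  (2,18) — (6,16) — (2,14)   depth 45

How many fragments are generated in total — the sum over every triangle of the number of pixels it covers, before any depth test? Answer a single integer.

T0:
  2·area = 16  (B↔C swapped to make it positive)
  edge (2, 18)→(2, 14): d=(0,-4) top-left  bias=+0
  edge (2, 14)→(6, 16): d=(4,2) right/bottom  bias=-1
  edge (6, 16)→(2, 18): d=(-4,2) right/bottom  bias=-1
    (1,7)@(3, 15): e=[4,2,10] → █
    (2,7)@(5, 15): e=[12,-2,6] → ·
    (1,8)@(3, 17): e=[4,10,2] → █
    (2,8)@(5, 17): e=[12,6,-2] → ·
    (1,9)@(3, 19): e=[4,18,-6] → ·
  covered (2 px):
    · · · · ·
    · · · · ·
    · · · · ·
    · · · · ·
    · · · · ·
    · · · · ·
    · · · · ·
    · █ · · ·
    · █ · · ·
    · · · · ·
    · · · · ·

Final: 2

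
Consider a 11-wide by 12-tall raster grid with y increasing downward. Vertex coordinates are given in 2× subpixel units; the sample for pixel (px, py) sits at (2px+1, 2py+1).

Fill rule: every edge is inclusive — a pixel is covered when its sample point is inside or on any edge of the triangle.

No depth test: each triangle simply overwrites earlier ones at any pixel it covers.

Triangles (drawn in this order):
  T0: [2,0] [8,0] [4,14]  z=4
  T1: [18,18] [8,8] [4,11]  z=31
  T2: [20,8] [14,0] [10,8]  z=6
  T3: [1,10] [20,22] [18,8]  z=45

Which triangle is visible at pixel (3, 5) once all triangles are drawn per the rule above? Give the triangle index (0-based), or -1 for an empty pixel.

T0:
  2·area = 84
  edge (2, 0)→(8, 0): d=(6,0) inclusive
  edge (8, 0)→(4, 14): d=(-4,14) inclusive
  edge (4, 14)→(2, 0): d=(-2,-14) inclusive
    (1,0)@(3, 1): e=[6,66,12] → #
    (2,0)@(5, 1): e=[6,38,40] → #
    (3,0)@(7, 1): e=[6,10,68] → #
    (4,0)@(9, 1): e=[6,-18,96] → ·
    (1,1)@(3, 3): e=[18,58,8] → #
    (4,1)@(9, 3): e=[18,-26,92] → ·
    (1,2)@(3, 5): e=[30,50,4] → #
    (3,2)@(7, 5): e=[30,-6,60] → ·
    (1,3)@(3, 7): e=[42,42,0] → #  [on edge]
    (3,3)@(7, 7): e=[42,-14,56] → ·
    (1,4)@(3, 9): e=[54,34,-4] → ·
    (2,4)@(5, 9): e=[54,6,24] → #
    (2,10)@(5, 21): e=[126,-42,0] → ·  [on edge]
  covered (11 px):
    · # # # · · · · · · ·
    · # # # · · · · · · ·
    · # # · · · · · · · ·
    · # # · · · · · · · ·
    · · # · · · · · · · ·
    · · · · · · · · · · ·
    · · · · · · · · · · ·
    · · · · · · · · · · ·
    · · · · · · · · · · ·
    · · · · · · · · · · ·
    · · · · · · · · · · ·
    · · · · · · · · · · ·
T1:
  2·area = 70  (B↔C swapped to make it positive)
  edge (18, 18)→(4, 11): d=(-14,-7) inclusive
  edge (4, 11)→(8, 8): d=(4,-3) inclusive
  edge (8, 8)→(18, 18): d=(10,10) inclusive
    (0,0)@(1, 1): e=[119,-49,0] → ·  [on edge]
    (1,1)@(3, 3): e=[105,-35,0] → ·  [on edge]
    (2,2)@(5, 5): e=[91,-21,0] → ·  [on edge]
    (3,3)@(7, 7): e=[77,-7,0] → ·  [on edge]
    (3,4)@(7, 9): e=[49,1,20] → #
    (4,4)@(9, 9): e=[63,7,0] → #  [on edge]
    (5,4)@(11, 9): e=[77,13,-20] → ·
    (2,5)@(5, 11): e=[7,3,60] → #
    (5,5)@(11, 11): e=[49,21,0] → #  [on edge]
    (6,5)@(13, 11): e=[63,27,-20] → ·
    (2,6)@(5, 13): e=[-21,11,80] → ·
    (3,6)@(7, 13): e=[-7,17,60] → ·
    (6,6)@(13, 13): e=[35,35,0] → #  [on edge]
    (7,7)@(15, 15): e=[21,49,0] → #  [on edge]
    (8,8)@(17, 17): e=[7,63,0] → #  [on edge]
    (9,9)@(19, 19): e=[-7,77,0] → ·  [on edge]
    (10,10)@(21, 21): e=[-21,91,0] → ·  [on edge]
  covered (12 px):
    · · · · · · · · · · ·
    · · · · · · · · · · ·
    · · · · · · · · · · ·
    · · · · · · · · · · ·
    · · · # # · · · · · ·
    · · # # # # · · · · ·
    · · · · # # # · · · ·
    · · · · · · # # · · ·
    · · · · · · · · # · ·
    · · · · · · · · · · ·
    · · · · · · · · · · ·
    · · · · · · · · · · ·
T2:
  2·area = 80  (B↔C swapped to make it positive)
  edge (20, 8)→(10, 8): d=(-10,0) inclusive
  edge (10, 8)→(14, 0): d=(4,-8) inclusive
  edge (14, 0)→(20, 8): d=(6,8) inclusive
    (6,1)@(13, 3): e=[50,4,26] → #
    (7,1)@(15, 3): e=[50,20,10] → #
    (8,1)@(17, 3): e=[50,36,-6] → ·
    (6,2)@(13, 5): e=[30,12,38] → #
    (8,2)@(17, 5): e=[30,44,6] → #
    (9,2)@(19, 5): e=[30,60,-10] → ·
    (5,3)@(11, 7): e=[10,4,66] → #
    (9,3)@(19, 7): e=[10,68,2] → #
    (10,3)@(21, 7): e=[10,84,-14] → ·
    (5,4)@(11, 9): e=[-10,12,78] → ·
    (6,4)@(13, 9): e=[-10,28,62] → ·
    (7,4)@(15, 9): e=[-10,44,46] → ·
  covered (10 px):
    · · · · · · · · · · ·
    · · · · · · # # · · ·
    · · · · · · # # # · ·
    · · · · · # # # # # ·
    · · · · · · · · · · ·
    · · · · · · · · · · ·
    · · · · · · · · · · ·
    · · · · · · · · · · ·
    · · · · · · · · · · ·
    · · · · · · · · · · ·
    · · · · · · · · · · ·
    · · · · · · · · · · ·
T3:
  2·area = 242  (B↔C swapped to make it positive)
  edge (1, 10)→(18, 8): d=(17,-2) inclusive
  edge (18, 8)→(20, 22): d=(2,14) inclusive
  edge (20, 22)→(1, 10): d=(-19,-12) inclusive
    (8,0)@(17, 1): e=[-121,0,363] → ·  [on edge]
    (5,4)@(11, 9): e=[3,100,139] → #
    (6,4)@(13, 9): e=[7,72,163] → #
    (7,4)@(15, 9): e=[11,44,187] → #
    (8,4)@(17, 9): e=[15,16,211] → #
    (9,4)@(19, 9): e=[19,-12,235] → ·
    (1,5)@(3, 11): e=[21,216,5] → #
    (2,5)@(5, 11): e=[25,188,29] → #
    (3,5)@(7, 11): e=[29,160,53] → #
    (4,5)@(9, 11): e=[33,132,77] → #
    (9,5)@(19, 11): e=[53,-8,197] → ·
    (1,6)@(3, 13): e=[55,220,-33] → ·
    (9,7)@(19, 15): e=[121,0,121] → #  [on edge]
  covered (31 px):
    · · · · · · · · · · ·
    · · · · · · · · · · ·
    · · · · · · · · · · ·
    · · · · · · · · · · ·
    · · · · · # # # # · ·
    · # # # # # # # # · ·
    · · · # # # # # # · ·
    · · · · # # # # # # ·
    · · · · · · # # # # ·
    · · · · · · · · # # ·
    · · · · · · · · · # ·
    · · · · · · · · · · ·

Z-buffer (winner per pixel, '.' = empty):
  . 0 0 0 . . . . . . .
  . 0 0 0 . . 2 2 . . .
  . 0 0 . . . 2 2 2 . .
  . 0 0 . . 2 2 2 2 2 .
  . . 0 1 1 3 3 3 3 . .
  . 3 3 3 3 3 3 3 3 . .
  . . . 3 3 3 3 3 3 . .
  . . . . 3 3 3 3 3 3 .
  . . . . . . 3 3 3 3 .
  . . . . . . . . 3 3 .
  . . . . . . . . . 3 .
  . . . . . . . . . . .

Result: 3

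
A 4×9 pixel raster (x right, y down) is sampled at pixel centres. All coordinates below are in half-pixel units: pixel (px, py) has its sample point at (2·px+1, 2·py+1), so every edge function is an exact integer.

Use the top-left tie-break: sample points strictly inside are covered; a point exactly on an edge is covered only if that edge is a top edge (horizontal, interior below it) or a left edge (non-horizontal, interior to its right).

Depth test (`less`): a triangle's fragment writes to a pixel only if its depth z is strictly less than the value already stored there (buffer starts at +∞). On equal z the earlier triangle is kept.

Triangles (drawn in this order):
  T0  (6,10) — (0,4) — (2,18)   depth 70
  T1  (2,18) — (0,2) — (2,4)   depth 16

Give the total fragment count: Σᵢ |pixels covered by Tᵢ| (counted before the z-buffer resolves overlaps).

T0:
  2·area = 72  (B↔C swapped to make it positive)
  edge (6, 10)→(2, 18): d=(-4,8) right/bottom  bias=-1
  edge (2, 18)→(0, 4): d=(-2,-14) top-left  bias=+0
  edge (0, 4)→(6, 10): d=(6,6) right/bottom  bias=-1
    (0,2)@(1, 5): e=[60,12,0] → .  [on edge]
    (0,3)@(1, 7): e=[52,8,12] → X
    (1,3)@(3, 7): e=[36,36,0] → .  [on edge]
    (0,4)@(1, 9): e=[44,4,24] → X
    (1,4)@(3, 9): e=[28,32,12] → X
    (2,4)@(5, 9): e=[12,60,0] → .  [on edge]
    (0,5)@(1, 11): e=[36,0,36] → X  [on edge]
    (2,5)@(5, 11): e=[4,56,12] → X
    (3,5)@(7, 11): e=[-12,84,0] → .  [on edge]
    (0,6)@(1, 13): e=[28,-4,48] → .
    (1,6)@(3, 13): e=[12,24,36] → X
    (2,6)@(5, 13): e=[-4,52,24] → .
  covered (8 px):
    . . . .
    . . . .
    . . . .
    X . . .
    X X . .
    X X X .
    . X . .
    . X . .
    . . . .
T1:
  2·area = 28
  edge (2, 18)→(0, 2): d=(-2,-16) top-left  bias=+0
  edge (0, 2)→(2, 4): d=(2,2) right/bottom  bias=-1
  edge (2, 4)→(2, 18): d=(0,14) right/bottom  bias=-1
    (0,1)@(1, 3): e=[14,0,14] → .  [on edge]
    (0,2)@(1, 5): e=[10,4,14] → X
    (1,2)@(3, 5): e=[42,0,-14] → .  [on edge]
    (0,3)@(1, 7): e=[6,8,14] → X
    (1,3)@(3, 7): e=[38,4,-14] → .
    (2,3)@(5, 7): e=[70,0,-42] → .  [on edge]
    (0,4)@(1, 9): e=[2,12,14] → X
    (1,4)@(3, 9): e=[34,8,-14] → .
    (3,4)@(7, 9): e=[98,0,-70] → .  [on edge]
    (0,5)@(1, 11): e=[-2,16,14] → .
  covered (3 px):
    . . . .
    . . . .
    X . . .
    X . . .
    X . . .
    . . . .
    . . . .
    . . . .
    . . . .

Result: 11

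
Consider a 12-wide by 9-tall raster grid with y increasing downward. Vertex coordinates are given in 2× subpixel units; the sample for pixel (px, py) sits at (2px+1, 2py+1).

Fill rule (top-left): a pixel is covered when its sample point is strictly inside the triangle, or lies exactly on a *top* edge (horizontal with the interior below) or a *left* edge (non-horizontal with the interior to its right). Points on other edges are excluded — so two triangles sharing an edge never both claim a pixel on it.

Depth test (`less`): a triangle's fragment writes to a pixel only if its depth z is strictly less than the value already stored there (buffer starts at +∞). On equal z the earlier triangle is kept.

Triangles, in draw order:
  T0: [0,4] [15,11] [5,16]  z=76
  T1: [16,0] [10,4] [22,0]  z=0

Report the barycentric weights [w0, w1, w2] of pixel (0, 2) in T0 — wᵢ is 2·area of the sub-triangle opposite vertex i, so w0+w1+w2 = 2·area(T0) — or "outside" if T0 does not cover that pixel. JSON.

T0:
  2·area = 145
  edge (0, 4)→(15, 11): d=(15,7) right/bottom  bias=-1
  edge (15, 11)→(5, 16): d=(-10,5) right/bottom  bias=-1
  edge (5, 16)→(0, 4): d=(-5,-12) top-left  bias=+0
    (0,2)@(1, 5): e=[8,130,7] → #
    (1,2)@(3, 5): e=[-6,120,31] → ·
    (0,3)@(1, 7): e=[38,110,-3] → ·
    (1,3)@(3, 7): e=[24,100,21] → #
    (2,3)@(5, 7): e=[10,90,45] → #
    (3,3)@(7, 7): e=[-4,80,69] → ·
    (11,3)@(23, 7): e=[-116,0,261] → ·  [on edge]
    (1,4)@(3, 9): e=[54,80,11] → #
    (3,4)@(7, 9): e=[26,60,59] → #
    (4,4)@(9, 9): e=[12,50,83] → #
    (5,4)@(11, 9): e=[-2,40,107] → ·
    (9,4)@(19, 9): e=[-58,0,203] → ·  [on edge]
    (7,5)@(15, 11): e=[0,0,145] → ·  [on edge]
    (5,6)@(11, 13): e=[58,0,87] → ·  [on edge]
    (3,7)@(7, 15): e=[116,0,29] → ·  [on edge]
    (1,8)@(3, 17): e=[174,0,-29] → ·  [on edge]
  covered (17 px):
    · · · · · · · · · · · ·
    · · · · · · · · · · · ·
    # · · · · · · · · · · ·
    · # # · · · · · · · · ·
    · # # # # · · · · · · ·
    · # # # # # # · · · · ·
    · · # # # · · · · · · ·
    · · # · · · · · · · · ·
    · · · · · · · · · · · ·
T1:
  2·area = 24  (B↔C swapped to make it positive)
  edge (16, 0)→(22, 0): d=(6,0) top-left  bias=+0
  edge (22, 0)→(10, 4): d=(-12,4) right/bottom  bias=-1
  edge (10, 4)→(16, 0): d=(6,-4) top-left  bias=+0
    (7,0)@(15, 1): e=[6,16,2] → #
    (8,0)@(17, 1): e=[6,8,10] → #
    (9,0)@(19, 1): e=[6,0,18] → ·  [on edge]
    (6,1)@(13, 3): e=[18,0,6] → ·  [on edge]
    (7,1)@(15, 3): e=[18,-8,14] → ·
    (8,1)@(17, 3): e=[18,-16,22] → ·
    (3,2)@(7, 5): e=[30,0,-6] → ·  [on edge]
    (0,3)@(1, 7): e=[42,0,-18] → ·  [on edge]
  covered (2 px):
    · · · · · · · # # · · ·
    · · · · · · · · · · · ·
    · · · · · · · · · · · ·
    · · · · · · · · · · · ·
    · · · · · · · · · · · ·
    · · · · · · · · · · · ·
    · · · · · · · · · · · ·
    · · · · · · · · · · · ·
    · · · · · · · · · · · ·

Final: [130,7,8]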